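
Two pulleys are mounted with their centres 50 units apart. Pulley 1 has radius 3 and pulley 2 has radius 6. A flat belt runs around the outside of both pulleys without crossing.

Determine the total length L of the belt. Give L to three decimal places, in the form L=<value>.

open belt: β = asin((r2−r1)/C) = asin(3/50) = 3.4398°
wrap1 = π − 2β = 173.1204°
wrap2 = π + 2β = 186.8796°
tangent length = C·cosβ = 49.9099
L = r1·wrap1 + r2·wrap2 + 2·C·cosβ = 3·3.0215 + 6·3.2617 + 2·49.9099 = 128.4544

L=128.454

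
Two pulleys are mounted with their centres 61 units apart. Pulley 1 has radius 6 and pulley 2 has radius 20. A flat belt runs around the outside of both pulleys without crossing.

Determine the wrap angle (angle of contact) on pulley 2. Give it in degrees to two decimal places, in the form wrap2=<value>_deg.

open belt: β = asin((r2−r1)/C) = asin(14/61) = 13.2681°
wrap1 = π − 2β = 153.4638°
wrap2 = π + 2β = 206.5362°

wrap2=206.54_deg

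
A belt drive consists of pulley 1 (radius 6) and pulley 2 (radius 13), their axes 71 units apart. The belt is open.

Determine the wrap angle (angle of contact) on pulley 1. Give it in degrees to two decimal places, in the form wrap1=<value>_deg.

wrap1=168.68_deg

open belt: β = asin((r2−r1)/C) = asin(7/71) = 5.6581°
wrap1 = π − 2β = 168.6839°
wrap2 = π + 2β = 191.3161°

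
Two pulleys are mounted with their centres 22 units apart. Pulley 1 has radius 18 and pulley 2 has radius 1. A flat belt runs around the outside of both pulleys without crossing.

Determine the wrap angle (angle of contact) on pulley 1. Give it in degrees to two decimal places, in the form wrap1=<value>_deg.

open belt: β = asin((r2−r1)/C) = asin(-17/22) = -50.5994°
wrap1 = π − 2β = 281.1989°
wrap2 = π + 2β = 78.8011°

wrap1=281.20_deg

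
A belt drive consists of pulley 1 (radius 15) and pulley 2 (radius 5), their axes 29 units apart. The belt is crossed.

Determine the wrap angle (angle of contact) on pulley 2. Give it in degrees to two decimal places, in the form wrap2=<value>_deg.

crossed belt: β = asin((r1+r2)/C) = asin(20/29) = 43.6028°
wrap1 = wrap2 = π + 2β = 267.2056°

wrap2=267.21_deg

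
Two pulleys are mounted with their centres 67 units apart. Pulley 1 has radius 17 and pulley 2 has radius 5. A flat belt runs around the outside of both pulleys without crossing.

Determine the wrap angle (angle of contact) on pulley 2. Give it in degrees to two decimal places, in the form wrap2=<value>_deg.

open belt: β = asin((r2−r1)/C) = asin(-12/67) = -10.3176°
wrap1 = π − 2β = 200.6352°
wrap2 = π + 2β = 159.3648°

wrap2=159.36_deg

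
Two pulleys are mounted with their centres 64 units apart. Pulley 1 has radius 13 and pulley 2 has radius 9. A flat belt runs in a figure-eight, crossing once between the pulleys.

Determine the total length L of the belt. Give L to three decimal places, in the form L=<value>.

L=204.755

crossed belt: β = asin((r1+r2)/C) = asin(22/64) = 20.1055°
wrap1 = wrap2 = π + 2β = 220.2110°
tangent length = C·cosβ = 60.0999
L = (r1+r2)·wrap + 2·C·cosβ = 22·3.8434 + 2·60.0999 = 204.7548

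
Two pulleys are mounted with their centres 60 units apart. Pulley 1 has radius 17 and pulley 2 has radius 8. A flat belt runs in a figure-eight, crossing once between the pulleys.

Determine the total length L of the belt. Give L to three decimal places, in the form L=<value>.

crossed belt: β = asin((r1+r2)/C) = asin(25/60) = 24.6243°
wrap1 = wrap2 = π + 2β = 229.2486°
tangent length = C·cosβ = 54.5436
L = (r1+r2)·wrap + 2·C·cosβ = 25·4.0011 + 2·54.5436 = 209.1157

L=209.116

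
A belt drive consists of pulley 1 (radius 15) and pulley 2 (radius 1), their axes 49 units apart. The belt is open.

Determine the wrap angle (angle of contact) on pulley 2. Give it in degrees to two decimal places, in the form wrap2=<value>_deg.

wrap2=146.80_deg

open belt: β = asin((r2−r1)/C) = asin(-14/49) = -16.6015°
wrap1 = π − 2β = 213.2031°
wrap2 = π + 2β = 146.7969°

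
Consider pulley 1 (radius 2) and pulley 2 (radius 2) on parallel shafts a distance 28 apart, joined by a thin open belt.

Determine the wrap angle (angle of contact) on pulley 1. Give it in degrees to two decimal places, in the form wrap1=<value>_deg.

open belt: β = asin((r2−r1)/C) = asin(0/28) = 0.0000°
wrap1 = π − 2β = 180.0000°
wrap2 = π + 2β = 180.0000°

wrap1=180.00_deg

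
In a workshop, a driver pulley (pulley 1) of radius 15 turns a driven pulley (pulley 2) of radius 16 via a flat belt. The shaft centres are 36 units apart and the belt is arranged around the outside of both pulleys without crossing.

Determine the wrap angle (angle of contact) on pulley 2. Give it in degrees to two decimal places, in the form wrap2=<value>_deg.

wrap2=183.18_deg

open belt: β = asin((r2−r1)/C) = asin(1/36) = 1.5918°
wrap1 = π − 2β = 176.8165°
wrap2 = π + 2β = 183.1835°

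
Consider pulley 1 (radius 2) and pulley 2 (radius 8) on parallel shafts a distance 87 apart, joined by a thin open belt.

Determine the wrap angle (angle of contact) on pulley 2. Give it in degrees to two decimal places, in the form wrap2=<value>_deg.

wrap2=187.91_deg

open belt: β = asin((r2−r1)/C) = asin(6/87) = 3.9546°
wrap1 = π − 2β = 172.0909°
wrap2 = π + 2β = 187.9091°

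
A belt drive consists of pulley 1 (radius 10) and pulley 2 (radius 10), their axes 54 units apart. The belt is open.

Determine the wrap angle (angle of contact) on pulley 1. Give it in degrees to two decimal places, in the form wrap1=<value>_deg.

open belt: β = asin((r2−r1)/C) = asin(0/54) = 0.0000°
wrap1 = π − 2β = 180.0000°
wrap2 = π + 2β = 180.0000°

wrap1=180.00_deg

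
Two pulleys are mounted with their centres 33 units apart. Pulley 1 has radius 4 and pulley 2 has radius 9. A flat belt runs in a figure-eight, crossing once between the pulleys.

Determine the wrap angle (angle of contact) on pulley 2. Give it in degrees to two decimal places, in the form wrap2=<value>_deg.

wrap2=226.40_deg

crossed belt: β = asin((r1+r2)/C) = asin(13/33) = 23.1998°
wrap1 = wrap2 = π + 2β = 226.3997°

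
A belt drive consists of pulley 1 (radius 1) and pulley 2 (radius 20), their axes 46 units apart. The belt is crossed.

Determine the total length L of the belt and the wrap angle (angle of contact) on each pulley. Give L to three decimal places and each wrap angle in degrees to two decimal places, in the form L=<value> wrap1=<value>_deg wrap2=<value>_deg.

L=167.738 wrap1=234.33_deg wrap2=234.33_deg

crossed belt: β = asin((r1+r2)/C) = asin(21/46) = 27.1629°
wrap1 = wrap2 = π + 2β = 234.3258°
tangent length = C·cosβ = 40.9268
L = (r1+r2)·wrap + 2·C·cosβ = 21·4.0898 + 2·40.9268 = 167.7384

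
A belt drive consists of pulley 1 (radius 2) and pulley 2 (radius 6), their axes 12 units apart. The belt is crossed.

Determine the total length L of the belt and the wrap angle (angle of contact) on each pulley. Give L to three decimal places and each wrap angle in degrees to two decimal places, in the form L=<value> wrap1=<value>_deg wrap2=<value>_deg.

L=54.697 wrap1=263.62_deg wrap2=263.62_deg

crossed belt: β = asin((r1+r2)/C) = asin(8/12) = 41.8103°
wrap1 = wrap2 = π + 2β = 263.6206°
tangent length = C·cosβ = 8.9443
L = (r1+r2)·wrap + 2·C·cosβ = 8·4.6010 + 2·8.9443 = 54.6969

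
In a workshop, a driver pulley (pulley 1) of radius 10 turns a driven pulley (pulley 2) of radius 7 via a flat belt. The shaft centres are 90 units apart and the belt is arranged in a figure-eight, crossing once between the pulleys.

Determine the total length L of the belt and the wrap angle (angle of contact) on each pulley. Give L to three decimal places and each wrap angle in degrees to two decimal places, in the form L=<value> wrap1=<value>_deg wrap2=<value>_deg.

L=236.628 wrap1=201.78_deg wrap2=201.78_deg

crossed belt: β = asin((r1+r2)/C) = asin(17/90) = 10.8879°
wrap1 = wrap2 = π + 2β = 201.7759°
tangent length = C·cosβ = 88.3799
L = (r1+r2)·wrap + 2·C·cosβ = 17·3.5217 + 2·88.3799 = 236.6278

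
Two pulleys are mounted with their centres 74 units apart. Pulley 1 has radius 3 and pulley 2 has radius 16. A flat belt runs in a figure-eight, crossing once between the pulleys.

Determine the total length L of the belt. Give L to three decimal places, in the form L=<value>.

crossed belt: β = asin((r1+r2)/C) = asin(19/74) = 14.8777°
wrap1 = wrap2 = π + 2β = 209.7554°
tangent length = C·cosβ = 71.5192
L = (r1+r2)·wrap + 2·C·cosβ = 19·3.6609 + 2·71.5192 = 212.5960

L=212.596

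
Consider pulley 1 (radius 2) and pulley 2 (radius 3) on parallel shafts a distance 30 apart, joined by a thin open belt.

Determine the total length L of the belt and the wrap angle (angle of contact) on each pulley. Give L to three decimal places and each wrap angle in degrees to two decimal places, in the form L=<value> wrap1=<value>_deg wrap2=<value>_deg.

L=75.741 wrap1=176.18_deg wrap2=183.82_deg

open belt: β = asin((r2−r1)/C) = asin(1/30) = 1.9102°
wrap1 = π − 2β = 176.1796°
wrap2 = π + 2β = 183.8204°
tangent length = C·cosβ = 29.9833
L = r1·wrap1 + r2·wrap2 + 2·C·cosβ = 2·3.0749 + 3·3.2083 + 2·29.9833 = 75.7413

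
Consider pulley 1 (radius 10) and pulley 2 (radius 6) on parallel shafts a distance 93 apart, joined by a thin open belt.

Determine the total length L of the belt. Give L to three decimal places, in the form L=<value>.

open belt: β = asin((r2−r1)/C) = asin(-4/93) = -2.4651°
wrap1 = π − 2β = 184.9302°
wrap2 = π + 2β = 175.0698°
tangent length = C·cosβ = 92.9139
L = r1·wrap1 + r2·wrap2 + 2·C·cosβ = 10·3.2276 + 6·3.0555 + 2·92.9139 = 236.4376

L=236.438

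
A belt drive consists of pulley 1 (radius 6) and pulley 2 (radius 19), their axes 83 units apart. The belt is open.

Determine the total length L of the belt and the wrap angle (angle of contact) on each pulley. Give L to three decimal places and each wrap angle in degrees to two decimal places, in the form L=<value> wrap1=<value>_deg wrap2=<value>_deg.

L=246.580 wrap1=161.98_deg wrap2=198.02_deg

open belt: β = asin((r2−r1)/C) = asin(13/83) = 9.0111°
wrap1 = π − 2β = 161.9777°
wrap2 = π + 2β = 198.0223°
tangent length = C·cosβ = 81.9756
L = r1·wrap1 + r2·wrap2 + 2·C·cosβ = 6·2.8270 + 19·3.4561 + 2·81.9756 = 246.5802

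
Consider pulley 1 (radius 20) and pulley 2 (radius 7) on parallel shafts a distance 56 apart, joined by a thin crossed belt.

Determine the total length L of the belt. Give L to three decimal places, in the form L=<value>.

crossed belt: β = asin((r1+r2)/C) = asin(27/56) = 28.8254°
wrap1 = wrap2 = π + 2β = 237.6509°
tangent length = C·cosβ = 49.0612
L = (r1+r2)·wrap + 2·C·cosβ = 27·4.1478 + 2·49.0612 = 210.1127

L=210.113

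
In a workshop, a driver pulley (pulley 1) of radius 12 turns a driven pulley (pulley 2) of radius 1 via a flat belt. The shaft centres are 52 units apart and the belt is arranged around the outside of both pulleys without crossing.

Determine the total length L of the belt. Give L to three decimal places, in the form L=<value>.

open belt: β = asin((r2−r1)/C) = asin(-11/52) = -12.2125°
wrap1 = π − 2β = 204.4251°
wrap2 = π + 2β = 155.5749°
tangent length = C·cosβ = 50.8232
L = r1·wrap1 + r2·wrap2 + 2·C·cosβ = 12·3.5679 + 1·2.7153 + 2·50.8232 = 147.1764

L=147.176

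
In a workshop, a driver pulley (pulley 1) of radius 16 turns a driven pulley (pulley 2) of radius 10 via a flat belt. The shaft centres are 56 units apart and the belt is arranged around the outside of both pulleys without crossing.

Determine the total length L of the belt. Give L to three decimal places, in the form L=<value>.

L=194.325

open belt: β = asin((r2−r1)/C) = asin(-6/56) = -6.1506°
wrap1 = π − 2β = 192.3013°
wrap2 = π + 2β = 167.6987°
tangent length = C·cosβ = 55.6776
L = r1·wrap1 + r2·wrap2 + 2·C·cosβ = 16·3.3563 + 10·2.9269 + 2·55.6776 = 194.3249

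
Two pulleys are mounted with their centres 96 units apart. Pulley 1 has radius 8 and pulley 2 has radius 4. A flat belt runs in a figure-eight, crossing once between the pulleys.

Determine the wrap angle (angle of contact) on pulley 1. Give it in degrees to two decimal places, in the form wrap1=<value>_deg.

wrap1=194.36_deg

crossed belt: β = asin((r1+r2)/C) = asin(12/96) = 7.1808°
wrap1 = wrap2 = π + 2β = 194.3615°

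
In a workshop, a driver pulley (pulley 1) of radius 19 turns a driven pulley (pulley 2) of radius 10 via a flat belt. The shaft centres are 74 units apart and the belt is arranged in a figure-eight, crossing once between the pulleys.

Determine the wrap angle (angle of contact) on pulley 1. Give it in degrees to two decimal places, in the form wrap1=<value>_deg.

wrap1=226.14_deg

crossed belt: β = asin((r1+r2)/C) = asin(29/74) = 23.0723°
wrap1 = wrap2 = π + 2β = 226.1445°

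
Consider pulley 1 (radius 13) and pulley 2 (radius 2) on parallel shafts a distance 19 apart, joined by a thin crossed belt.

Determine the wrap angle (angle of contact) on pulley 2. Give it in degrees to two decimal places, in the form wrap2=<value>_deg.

wrap2=284.27_deg

crossed belt: β = asin((r1+r2)/C) = asin(15/19) = 52.1364°
wrap1 = wrap2 = π + 2β = 284.2727°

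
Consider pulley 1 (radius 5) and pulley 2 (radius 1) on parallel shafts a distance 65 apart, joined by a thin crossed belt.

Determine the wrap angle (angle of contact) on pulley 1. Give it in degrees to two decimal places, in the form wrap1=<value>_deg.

wrap1=190.59_deg

crossed belt: β = asin((r1+r2)/C) = asin(6/65) = 5.2964°
wrap1 = wrap2 = π + 2β = 190.5928°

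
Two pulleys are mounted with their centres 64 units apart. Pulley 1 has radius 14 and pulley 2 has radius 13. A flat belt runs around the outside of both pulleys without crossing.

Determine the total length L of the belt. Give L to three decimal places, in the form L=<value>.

L=212.839

open belt: β = asin((r2−r1)/C) = asin(-1/64) = -0.8953°
wrap1 = π − 2β = 181.7906°
wrap2 = π + 2β = 178.2094°
tangent length = C·cosβ = 63.9922
L = r1·wrap1 + r2·wrap2 + 2·C·cosβ = 14·3.1728 + 13·3.1103 + 2·63.9922 = 212.8386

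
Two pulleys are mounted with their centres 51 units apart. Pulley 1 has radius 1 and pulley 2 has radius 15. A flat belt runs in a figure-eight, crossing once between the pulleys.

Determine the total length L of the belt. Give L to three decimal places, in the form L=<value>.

L=157.328

crossed belt: β = asin((r1+r2)/C) = asin(16/51) = 18.2839°
wrap1 = wrap2 = π + 2β = 216.5678°
tangent length = C·cosβ = 48.4252
L = (r1+r2)·wrap + 2·C·cosβ = 16·3.7798 + 2·48.4252 = 157.3275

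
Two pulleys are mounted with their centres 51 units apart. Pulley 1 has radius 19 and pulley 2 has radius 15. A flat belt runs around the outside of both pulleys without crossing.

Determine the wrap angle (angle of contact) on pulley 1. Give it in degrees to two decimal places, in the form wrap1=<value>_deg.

wrap1=189.00_deg

open belt: β = asin((r2−r1)/C) = asin(-4/51) = -4.4984°
wrap1 = π − 2β = 188.9968°
wrap2 = π + 2β = 171.0032°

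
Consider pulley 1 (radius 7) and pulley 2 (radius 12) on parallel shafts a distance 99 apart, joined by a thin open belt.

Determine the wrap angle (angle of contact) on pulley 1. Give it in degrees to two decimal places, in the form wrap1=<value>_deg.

wrap1=174.21_deg

open belt: β = asin((r2−r1)/C) = asin(5/99) = 2.8950°
wrap1 = π − 2β = 174.2101°
wrap2 = π + 2β = 185.7899°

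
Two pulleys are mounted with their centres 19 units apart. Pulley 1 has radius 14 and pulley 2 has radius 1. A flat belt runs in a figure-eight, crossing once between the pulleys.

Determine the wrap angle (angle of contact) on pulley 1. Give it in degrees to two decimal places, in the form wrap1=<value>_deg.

wrap1=284.27_deg

crossed belt: β = asin((r1+r2)/C) = asin(15/19) = 52.1364°
wrap1 = wrap2 = π + 2β = 284.2727°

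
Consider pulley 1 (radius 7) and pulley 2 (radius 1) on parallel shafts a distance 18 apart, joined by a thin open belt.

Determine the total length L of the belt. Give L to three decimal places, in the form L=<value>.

L=63.152

open belt: β = asin((r2−r1)/C) = asin(-6/18) = -19.4712°
wrap1 = π − 2β = 218.9424°
wrap2 = π + 2β = 141.0576°
tangent length = C·cosβ = 16.9706
L = r1·wrap1 + r2·wrap2 + 2·C·cosβ = 7·3.8213 + 1·2.4619 + 2·16.9706 = 63.1519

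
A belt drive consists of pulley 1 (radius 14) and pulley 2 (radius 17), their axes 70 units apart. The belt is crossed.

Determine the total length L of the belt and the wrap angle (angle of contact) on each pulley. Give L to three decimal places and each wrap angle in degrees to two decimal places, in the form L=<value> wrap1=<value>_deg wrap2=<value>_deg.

crossed belt: β = asin((r1+r2)/C) = asin(31/70) = 26.2863°
wrap1 = wrap2 = π + 2β = 232.5726°
tangent length = C·cosβ = 62.7615
L = (r1+r2)·wrap + 2·C·cosβ = 31·4.0592 + 2·62.7615 = 251.3568

L=251.357 wrap1=232.57_deg wrap2=232.57_deg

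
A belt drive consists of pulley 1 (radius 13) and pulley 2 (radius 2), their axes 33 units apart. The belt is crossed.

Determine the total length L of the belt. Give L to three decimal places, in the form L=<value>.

crossed belt: β = asin((r1+r2)/C) = asin(15/33) = 27.0357°
wrap1 = wrap2 = π + 2β = 234.0714°
tangent length = C·cosβ = 29.3939
L = (r1+r2)·wrap + 2·C·cosβ = 15·4.0853 + 2·29.3939 = 120.0675

L=120.067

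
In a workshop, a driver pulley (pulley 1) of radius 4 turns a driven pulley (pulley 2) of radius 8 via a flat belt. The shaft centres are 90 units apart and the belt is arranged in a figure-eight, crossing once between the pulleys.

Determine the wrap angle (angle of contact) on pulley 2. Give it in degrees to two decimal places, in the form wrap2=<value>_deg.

crossed belt: β = asin((r1+r2)/C) = asin(12/90) = 7.6623°
wrap1 = wrap2 = π + 2β = 195.3245°

wrap2=195.32_deg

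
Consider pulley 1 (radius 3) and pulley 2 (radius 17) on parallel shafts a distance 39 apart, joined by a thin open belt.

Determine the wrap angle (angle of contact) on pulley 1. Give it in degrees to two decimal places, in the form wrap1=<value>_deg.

wrap1=137.93_deg

open belt: β = asin((r2−r1)/C) = asin(14/39) = 21.0372°
wrap1 = π − 2β = 137.9256°
wrap2 = π + 2β = 222.0744°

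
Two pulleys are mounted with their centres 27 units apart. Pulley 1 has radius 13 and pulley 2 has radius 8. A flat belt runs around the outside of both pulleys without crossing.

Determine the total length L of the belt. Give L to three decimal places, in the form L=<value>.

L=120.902

open belt: β = asin((r2−r1)/C) = asin(-5/27) = -10.6719°
wrap1 = π − 2β = 201.3439°
wrap2 = π + 2β = 158.6561°
tangent length = C·cosβ = 26.5330
L = r1·wrap1 + r2·wrap2 + 2·C·cosβ = 13·3.5141 + 8·2.7691 + 2·26.5330 = 120.9020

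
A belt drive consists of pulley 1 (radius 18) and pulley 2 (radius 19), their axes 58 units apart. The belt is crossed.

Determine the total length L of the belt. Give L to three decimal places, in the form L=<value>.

crossed belt: β = asin((r1+r2)/C) = asin(37/58) = 39.6377°
wrap1 = wrap2 = π + 2β = 259.2754°
tangent length = C·cosβ = 44.6654
L = (r1+r2)·wrap + 2·C·cosβ = 37·4.5252 + 2·44.6654 = 256.7636

L=256.764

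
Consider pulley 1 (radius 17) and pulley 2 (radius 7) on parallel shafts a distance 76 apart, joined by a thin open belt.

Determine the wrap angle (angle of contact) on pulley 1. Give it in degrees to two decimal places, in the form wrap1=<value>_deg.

open belt: β = asin((r2−r1)/C) = asin(-10/76) = -7.5608°
wrap1 = π − 2β = 195.1217°
wrap2 = π + 2β = 164.8783°

wrap1=195.12_deg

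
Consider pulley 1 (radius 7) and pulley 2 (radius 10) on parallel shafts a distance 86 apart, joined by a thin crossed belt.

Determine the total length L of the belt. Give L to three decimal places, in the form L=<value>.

crossed belt: β = asin((r1+r2)/C) = asin(17/86) = 11.4010°
wrap1 = wrap2 = π + 2β = 202.8020°
tangent length = C·cosβ = 84.3030
L = (r1+r2)·wrap + 2·C·cosβ = 17·3.5396 + 2·84.3030 = 228.7786

L=228.779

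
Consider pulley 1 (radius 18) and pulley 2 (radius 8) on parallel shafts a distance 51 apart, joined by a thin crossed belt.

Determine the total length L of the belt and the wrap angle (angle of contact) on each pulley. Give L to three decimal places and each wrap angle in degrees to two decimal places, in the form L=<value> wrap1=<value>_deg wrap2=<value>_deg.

L=197.249 wrap1=241.30_deg wrap2=241.30_deg

crossed belt: β = asin((r1+r2)/C) = asin(26/51) = 30.6508°
wrap1 = wrap2 = π + 2β = 241.3015°
tangent length = C·cosβ = 43.8748
L = (r1+r2)·wrap + 2·C·cosβ = 26·4.2115 + 2·43.8748 = 197.2488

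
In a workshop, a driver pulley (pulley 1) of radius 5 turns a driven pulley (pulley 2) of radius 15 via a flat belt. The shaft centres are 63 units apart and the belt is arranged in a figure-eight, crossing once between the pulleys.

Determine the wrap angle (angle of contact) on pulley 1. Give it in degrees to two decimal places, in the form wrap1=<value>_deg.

wrap1=217.02_deg

crossed belt: β = asin((r1+r2)/C) = asin(20/63) = 18.5094°
wrap1 = wrap2 = π + 2β = 217.0188°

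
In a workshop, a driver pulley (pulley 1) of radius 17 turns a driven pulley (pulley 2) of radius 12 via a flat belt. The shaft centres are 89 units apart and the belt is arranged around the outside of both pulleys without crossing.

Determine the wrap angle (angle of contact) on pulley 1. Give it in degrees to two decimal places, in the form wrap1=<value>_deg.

open belt: β = asin((r2−r1)/C) = asin(-5/89) = -3.2206°
wrap1 = π − 2β = 186.4411°
wrap2 = π + 2β = 173.5589°

wrap1=186.44_deg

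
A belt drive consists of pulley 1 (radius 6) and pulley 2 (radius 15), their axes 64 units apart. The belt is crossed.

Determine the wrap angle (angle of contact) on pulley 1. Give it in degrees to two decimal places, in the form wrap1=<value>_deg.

crossed belt: β = asin((r1+r2)/C) = asin(21/64) = 19.1550°
wrap1 = wrap2 = π + 2β = 218.3100°

wrap1=218.31_deg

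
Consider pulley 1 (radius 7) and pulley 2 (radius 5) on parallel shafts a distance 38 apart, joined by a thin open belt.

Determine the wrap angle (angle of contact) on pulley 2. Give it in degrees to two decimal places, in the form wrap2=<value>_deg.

open belt: β = asin((r2−r1)/C) = asin(-2/38) = -3.0170°
wrap1 = π − 2β = 186.0339°
wrap2 = π + 2β = 173.9661°

wrap2=173.97_deg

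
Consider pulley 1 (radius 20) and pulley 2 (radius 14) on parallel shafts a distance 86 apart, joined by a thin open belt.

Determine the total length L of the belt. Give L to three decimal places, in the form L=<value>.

open belt: β = asin((r2−r1)/C) = asin(-6/86) = -4.0006°
wrap1 = π − 2β = 188.0013°
wrap2 = π + 2β = 171.9987°
tangent length = C·cosβ = 85.7904
L = r1·wrap1 + r2·wrap2 + 2·C·cosβ = 20·3.2812 + 14·3.0019 + 2·85.7904 = 279.2329

L=279.233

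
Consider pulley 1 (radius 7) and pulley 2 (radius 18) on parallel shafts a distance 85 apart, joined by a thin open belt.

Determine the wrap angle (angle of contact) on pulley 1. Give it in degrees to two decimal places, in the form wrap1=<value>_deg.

open belt: β = asin((r2−r1)/C) = asin(11/85) = 7.4356°
wrap1 = π − 2β = 165.1288°
wrap2 = π + 2β = 194.8712°

wrap1=165.13_deg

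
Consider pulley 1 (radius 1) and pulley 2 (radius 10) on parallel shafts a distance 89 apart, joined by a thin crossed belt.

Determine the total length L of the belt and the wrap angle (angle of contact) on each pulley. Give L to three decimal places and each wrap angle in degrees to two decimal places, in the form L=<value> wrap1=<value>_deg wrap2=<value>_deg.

crossed belt: β = asin((r1+r2)/C) = asin(11/89) = 7.0997°
wrap1 = wrap2 = π + 2β = 194.1993°
tangent length = C·cosβ = 88.3176
L = (r1+r2)·wrap + 2·C·cosβ = 11·3.3894 + 2·88.3176 = 213.9188

L=213.919 wrap1=194.20_deg wrap2=194.20_deg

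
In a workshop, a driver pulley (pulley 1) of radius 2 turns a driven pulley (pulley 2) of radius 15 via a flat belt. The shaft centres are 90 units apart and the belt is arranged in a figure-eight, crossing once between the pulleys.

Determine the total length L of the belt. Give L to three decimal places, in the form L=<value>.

L=236.628

crossed belt: β = asin((r1+r2)/C) = asin(17/90) = 10.8879°
wrap1 = wrap2 = π + 2β = 201.7759°
tangent length = C·cosβ = 88.3799
L = (r1+r2)·wrap + 2·C·cosβ = 17·3.5217 + 2·88.3799 = 236.6278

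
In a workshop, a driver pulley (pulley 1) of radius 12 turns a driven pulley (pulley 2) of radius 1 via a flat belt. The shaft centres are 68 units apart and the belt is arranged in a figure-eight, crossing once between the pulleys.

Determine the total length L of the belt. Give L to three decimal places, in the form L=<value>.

crossed belt: β = asin((r1+r2)/C) = asin(13/68) = 11.0214°
wrap1 = wrap2 = π + 2β = 202.0429°
tangent length = C·cosβ = 66.7458
L = (r1+r2)·wrap + 2·C·cosβ = 13·3.5263 + 2·66.7458 = 179.3337

L=179.334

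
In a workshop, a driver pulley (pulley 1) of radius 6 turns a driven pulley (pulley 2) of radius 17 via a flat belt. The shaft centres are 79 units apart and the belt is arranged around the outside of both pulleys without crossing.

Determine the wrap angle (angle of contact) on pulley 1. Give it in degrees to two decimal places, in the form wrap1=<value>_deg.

wrap1=163.99_deg

open belt: β = asin((r2−r1)/C) = asin(11/79) = 8.0039°
wrap1 = π − 2β = 163.9922°
wrap2 = π + 2β = 196.0078°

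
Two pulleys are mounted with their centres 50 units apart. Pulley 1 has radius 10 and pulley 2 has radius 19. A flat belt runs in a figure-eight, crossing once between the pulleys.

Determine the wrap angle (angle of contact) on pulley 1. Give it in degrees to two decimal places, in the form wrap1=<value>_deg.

crossed belt: β = asin((r1+r2)/C) = asin(29/50) = 35.4505°
wrap1 = wrap2 = π + 2β = 250.9011°

wrap1=250.90_deg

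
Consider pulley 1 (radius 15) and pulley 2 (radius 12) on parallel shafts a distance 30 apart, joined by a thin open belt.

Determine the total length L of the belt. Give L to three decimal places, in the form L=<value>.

L=145.123

open belt: β = asin((r2−r1)/C) = asin(-3/30) = -5.7392°
wrap1 = π − 2β = 191.4783°
wrap2 = π + 2β = 168.5217°
tangent length = C·cosβ = 29.8496
L = r1·wrap1 + r2·wrap2 + 2·C·cosβ = 15·3.3419 + 12·2.9413 + 2·29.8496 = 145.1233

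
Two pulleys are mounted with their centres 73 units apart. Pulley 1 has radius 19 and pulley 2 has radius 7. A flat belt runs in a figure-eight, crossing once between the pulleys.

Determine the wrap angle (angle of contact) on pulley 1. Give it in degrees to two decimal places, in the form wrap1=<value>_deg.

crossed belt: β = asin((r1+r2)/C) = asin(26/73) = 20.8648°
wrap1 = wrap2 = π + 2β = 221.7296°

wrap1=221.73_deg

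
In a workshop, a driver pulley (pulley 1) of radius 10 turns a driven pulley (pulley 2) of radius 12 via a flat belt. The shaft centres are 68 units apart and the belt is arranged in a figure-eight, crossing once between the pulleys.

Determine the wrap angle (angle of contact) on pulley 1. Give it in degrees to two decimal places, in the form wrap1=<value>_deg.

crossed belt: β = asin((r1+r2)/C) = asin(22/68) = 18.8765°
wrap1 = wrap2 = π + 2β = 217.7530°

wrap1=217.75_deg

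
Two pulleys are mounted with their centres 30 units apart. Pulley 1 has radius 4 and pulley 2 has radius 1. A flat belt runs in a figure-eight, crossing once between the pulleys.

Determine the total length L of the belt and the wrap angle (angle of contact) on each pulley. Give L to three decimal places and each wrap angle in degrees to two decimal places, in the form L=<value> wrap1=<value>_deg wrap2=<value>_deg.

crossed belt: β = asin((r1+r2)/C) = asin(5/30) = 9.5941°
wrap1 = wrap2 = π + 2β = 199.1881°
tangent length = C·cosβ = 29.5804
L = (r1+r2)·wrap + 2·C·cosβ = 5·3.4765 + 2·29.5804 = 76.5432

L=76.543 wrap1=199.19_deg wrap2=199.19_deg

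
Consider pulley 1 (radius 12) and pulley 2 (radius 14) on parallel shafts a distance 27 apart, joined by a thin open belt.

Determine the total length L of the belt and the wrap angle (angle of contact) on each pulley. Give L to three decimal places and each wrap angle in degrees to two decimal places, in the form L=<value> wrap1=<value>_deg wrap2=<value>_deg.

L=135.830 wrap1=171.50_deg wrap2=188.50_deg

open belt: β = asin((r2−r1)/C) = asin(2/27) = 4.2480°
wrap1 = π − 2β = 171.5040°
wrap2 = π + 2β = 188.4960°
tangent length = C·cosβ = 26.9258
L = r1·wrap1 + r2·wrap2 + 2·C·cosβ = 12·2.9933 + 14·3.2899 + 2·26.9258 = 135.8296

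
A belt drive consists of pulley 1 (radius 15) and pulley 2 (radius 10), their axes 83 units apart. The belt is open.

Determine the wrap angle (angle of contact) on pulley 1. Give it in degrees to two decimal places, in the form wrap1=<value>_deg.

wrap1=186.91_deg

open belt: β = asin((r2−r1)/C) = asin(-5/83) = -3.4536°
wrap1 = π − 2β = 186.9073°
wrap2 = π + 2β = 173.0927°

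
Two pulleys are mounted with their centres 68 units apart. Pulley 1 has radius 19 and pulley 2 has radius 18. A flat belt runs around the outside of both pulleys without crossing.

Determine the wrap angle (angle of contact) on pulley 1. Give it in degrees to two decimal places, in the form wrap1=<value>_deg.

open belt: β = asin((r2−r1)/C) = asin(-1/68) = -0.8426°
wrap1 = π − 2β = 181.6852°
wrap2 = π + 2β = 178.3148°

wrap1=181.69_deg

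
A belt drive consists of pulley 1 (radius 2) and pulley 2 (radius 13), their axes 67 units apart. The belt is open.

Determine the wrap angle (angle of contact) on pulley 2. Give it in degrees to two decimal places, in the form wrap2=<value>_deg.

open belt: β = asin((r2−r1)/C) = asin(11/67) = 9.4496°
wrap1 = π − 2β = 161.1009°
wrap2 = π + 2β = 198.8991°

wrap2=198.90_deg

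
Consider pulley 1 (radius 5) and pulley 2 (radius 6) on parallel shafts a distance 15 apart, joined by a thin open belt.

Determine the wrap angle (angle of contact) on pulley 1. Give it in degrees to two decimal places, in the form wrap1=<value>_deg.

wrap1=172.35_deg

open belt: β = asin((r2−r1)/C) = asin(1/15) = 3.8226°
wrap1 = π − 2β = 172.3549°
wrap2 = π + 2β = 187.6451°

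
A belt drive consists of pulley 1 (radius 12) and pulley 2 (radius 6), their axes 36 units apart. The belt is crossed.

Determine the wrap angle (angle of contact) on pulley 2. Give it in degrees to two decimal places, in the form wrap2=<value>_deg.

wrap2=240.00_deg

crossed belt: β = asin((r1+r2)/C) = asin(18/36) = 30.0000°
wrap1 = wrap2 = π + 2β = 240.0000°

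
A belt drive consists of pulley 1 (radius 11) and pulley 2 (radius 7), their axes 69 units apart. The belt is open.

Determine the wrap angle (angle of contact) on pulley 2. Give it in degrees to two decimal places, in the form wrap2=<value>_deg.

open belt: β = asin((r2−r1)/C) = asin(-4/69) = -3.3234°
wrap1 = π − 2β = 186.6467°
wrap2 = π + 2β = 173.3533°

wrap2=173.35_deg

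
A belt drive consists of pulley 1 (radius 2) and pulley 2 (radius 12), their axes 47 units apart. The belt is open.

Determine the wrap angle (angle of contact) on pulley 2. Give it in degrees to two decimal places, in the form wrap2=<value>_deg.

wrap2=204.57_deg

open belt: β = asin((r2−r1)/C) = asin(10/47) = 12.2845°
wrap1 = π − 2β = 155.4310°
wrap2 = π + 2β = 204.5690°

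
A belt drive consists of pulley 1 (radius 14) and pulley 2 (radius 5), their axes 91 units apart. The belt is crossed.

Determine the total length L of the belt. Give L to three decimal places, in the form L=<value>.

L=245.672

crossed belt: β = asin((r1+r2)/C) = asin(19/91) = 12.0515°
wrap1 = wrap2 = π + 2β = 204.1030°
tangent length = C·cosβ = 88.9944
L = (r1+r2)·wrap + 2·C·cosβ = 19·3.5623 + 2·88.9944 = 245.6719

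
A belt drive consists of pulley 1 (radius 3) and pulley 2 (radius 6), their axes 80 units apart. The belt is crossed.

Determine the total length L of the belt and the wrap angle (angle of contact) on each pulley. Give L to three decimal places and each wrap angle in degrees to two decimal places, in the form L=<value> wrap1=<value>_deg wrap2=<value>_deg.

L=189.288 wrap1=192.92_deg wrap2=192.92_deg

crossed belt: β = asin((r1+r2)/C) = asin(9/80) = 6.4594°
wrap1 = wrap2 = π + 2β = 192.9189°
tangent length = C·cosβ = 79.4921
L = (r1+r2)·wrap + 2·C·cosβ = 9·3.3671 + 2·79.4921 = 189.2879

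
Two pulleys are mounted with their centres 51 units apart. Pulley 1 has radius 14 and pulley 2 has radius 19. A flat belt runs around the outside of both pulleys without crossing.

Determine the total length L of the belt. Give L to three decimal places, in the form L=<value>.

L=206.163

open belt: β = asin((r2−r1)/C) = asin(5/51) = 5.6263°
wrap1 = π − 2β = 168.7475°
wrap2 = π + 2β = 191.2525°
tangent length = C·cosβ = 50.7543
L = r1·wrap1 + r2·wrap2 + 2·C·cosβ = 14·2.9452 + 19·3.3380 + 2·50.7543 = 206.1631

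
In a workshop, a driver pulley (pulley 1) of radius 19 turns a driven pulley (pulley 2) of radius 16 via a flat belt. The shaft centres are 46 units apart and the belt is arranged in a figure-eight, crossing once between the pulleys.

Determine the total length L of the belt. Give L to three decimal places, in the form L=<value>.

crossed belt: β = asin((r1+r2)/C) = asin(35/46) = 49.5409°
wrap1 = wrap2 = π + 2β = 279.0818°
tangent length = C·cosβ = 29.8496
L = (r1+r2)·wrap + 2·C·cosβ = 35·4.8709 + 2·29.8496 = 230.1806

L=230.181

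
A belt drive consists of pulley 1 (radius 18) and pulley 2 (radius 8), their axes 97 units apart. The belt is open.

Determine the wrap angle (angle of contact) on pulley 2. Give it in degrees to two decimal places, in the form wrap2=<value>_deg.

open belt: β = asin((r2−r1)/C) = asin(-10/97) = -5.9173°
wrap1 = π − 2β = 191.8346°
wrap2 = π + 2β = 168.1654°

wrap2=168.17_deg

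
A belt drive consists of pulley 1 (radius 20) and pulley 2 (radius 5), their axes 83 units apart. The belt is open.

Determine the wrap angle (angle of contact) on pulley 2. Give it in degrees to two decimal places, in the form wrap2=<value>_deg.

wrap2=159.18_deg

open belt: β = asin((r2−r1)/C) = asin(-15/83) = -10.4119°
wrap1 = π − 2β = 200.8237°
wrap2 = π + 2β = 159.1763°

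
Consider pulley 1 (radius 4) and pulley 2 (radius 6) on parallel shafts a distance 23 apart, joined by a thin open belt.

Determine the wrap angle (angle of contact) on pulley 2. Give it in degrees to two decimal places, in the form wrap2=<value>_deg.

open belt: β = asin((r2−r1)/C) = asin(2/23) = 4.9885°
wrap1 = π − 2β = 170.0229°
wrap2 = π + 2β = 189.9771°

wrap2=189.98_deg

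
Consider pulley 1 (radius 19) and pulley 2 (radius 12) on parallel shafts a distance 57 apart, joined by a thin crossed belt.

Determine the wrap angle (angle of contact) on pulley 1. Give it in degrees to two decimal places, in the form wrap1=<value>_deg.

wrap1=245.89_deg

crossed belt: β = asin((r1+r2)/C) = asin(31/57) = 32.9468°
wrap1 = wrap2 = π + 2β = 245.8935°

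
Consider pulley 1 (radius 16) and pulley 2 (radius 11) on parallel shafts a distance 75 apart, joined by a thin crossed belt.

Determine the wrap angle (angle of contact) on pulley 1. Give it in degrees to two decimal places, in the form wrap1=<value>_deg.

wrap1=222.20_deg

crossed belt: β = asin((r1+r2)/C) = asin(27/75) = 21.1002°
wrap1 = wrap2 = π + 2β = 222.2004°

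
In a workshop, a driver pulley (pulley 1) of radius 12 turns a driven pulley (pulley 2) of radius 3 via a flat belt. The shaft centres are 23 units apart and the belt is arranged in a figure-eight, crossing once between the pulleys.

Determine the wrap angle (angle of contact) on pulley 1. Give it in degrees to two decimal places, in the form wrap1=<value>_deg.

crossed belt: β = asin((r1+r2)/C) = asin(15/23) = 40.7057°
wrap1 = wrap2 = π + 2β = 261.4114°

wrap1=261.41_deg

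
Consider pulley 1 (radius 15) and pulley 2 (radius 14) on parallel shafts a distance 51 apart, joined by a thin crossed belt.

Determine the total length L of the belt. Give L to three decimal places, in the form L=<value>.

crossed belt: β = asin((r1+r2)/C) = asin(29/51) = 34.6546°
wrap1 = wrap2 = π + 2β = 249.3091°
tangent length = C·cosβ = 41.9524
L = (r1+r2)·wrap + 2·C·cosβ = 29·4.3513 + 2·41.9524 = 210.0914

L=210.091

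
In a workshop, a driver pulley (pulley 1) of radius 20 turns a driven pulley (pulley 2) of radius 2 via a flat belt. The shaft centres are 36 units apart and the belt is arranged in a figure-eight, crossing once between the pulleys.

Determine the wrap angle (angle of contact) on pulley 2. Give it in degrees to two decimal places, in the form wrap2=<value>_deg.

wrap2=255.34_deg

crossed belt: β = asin((r1+r2)/C) = asin(22/36) = 37.6699°
wrap1 = wrap2 = π + 2β = 255.3398°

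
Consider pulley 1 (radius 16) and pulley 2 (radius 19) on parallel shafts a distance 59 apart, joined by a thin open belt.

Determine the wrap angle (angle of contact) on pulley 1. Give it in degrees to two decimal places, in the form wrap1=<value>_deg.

open belt: β = asin((r2−r1)/C) = asin(3/59) = 2.9146°
wrap1 = π − 2β = 174.1708°
wrap2 = π + 2β = 185.8292°

wrap1=174.17_deg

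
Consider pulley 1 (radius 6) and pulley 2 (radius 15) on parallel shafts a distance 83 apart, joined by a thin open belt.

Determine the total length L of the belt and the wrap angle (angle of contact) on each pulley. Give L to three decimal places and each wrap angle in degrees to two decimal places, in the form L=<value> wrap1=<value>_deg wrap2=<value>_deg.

L=232.950 wrap1=167.55_deg wrap2=192.45_deg

open belt: β = asin((r2−r1)/C) = asin(9/83) = 6.2250°
wrap1 = π − 2β = 167.5499°
wrap2 = π + 2β = 192.4501°
tangent length = C·cosβ = 82.5106
L = r1·wrap1 + r2·wrap2 + 2·C·cosβ = 6·2.9243 + 15·3.3589 + 2·82.5106 = 232.9503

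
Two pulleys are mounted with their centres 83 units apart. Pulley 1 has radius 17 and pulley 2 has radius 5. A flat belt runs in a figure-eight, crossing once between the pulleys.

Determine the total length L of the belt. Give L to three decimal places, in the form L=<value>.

L=240.981

crossed belt: β = asin((r1+r2)/C) = asin(22/83) = 15.3705°
wrap1 = wrap2 = π + 2β = 210.7411°
tangent length = C·cosβ = 80.0312
L = (r1+r2)·wrap + 2·C·cosβ = 22·3.6781 + 2·80.0312 = 240.9812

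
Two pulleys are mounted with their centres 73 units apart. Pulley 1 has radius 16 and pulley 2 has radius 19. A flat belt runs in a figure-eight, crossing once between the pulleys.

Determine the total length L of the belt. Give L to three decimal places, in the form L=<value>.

crossed belt: β = asin((r1+r2)/C) = asin(35/73) = 28.6496°
wrap1 = wrap2 = π + 2β = 237.2992°
tangent length = C·cosβ = 64.0625
L = (r1+r2)·wrap + 2·C·cosβ = 35·4.1417 + 2·64.0625 = 273.0828

L=273.083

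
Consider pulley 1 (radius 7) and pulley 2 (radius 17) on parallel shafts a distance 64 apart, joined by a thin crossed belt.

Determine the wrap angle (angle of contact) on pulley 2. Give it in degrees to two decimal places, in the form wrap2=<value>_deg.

crossed belt: β = asin((r1+r2)/C) = asin(24/64) = 22.0243°
wrap1 = wrap2 = π + 2β = 224.0486°

wrap2=224.05_deg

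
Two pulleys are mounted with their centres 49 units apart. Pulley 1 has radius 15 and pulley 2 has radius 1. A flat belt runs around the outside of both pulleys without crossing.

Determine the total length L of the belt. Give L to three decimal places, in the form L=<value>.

L=152.293

open belt: β = asin((r2−r1)/C) = asin(-14/49) = -16.6015°
wrap1 = π − 2β = 213.2031°
wrap2 = π + 2β = 146.7969°
tangent length = C·cosβ = 46.9574
L = r1·wrap1 + r2·wrap2 + 2·C·cosβ = 15·3.7211 + 1·2.5621 + 2·46.9574 = 152.2934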